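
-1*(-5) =5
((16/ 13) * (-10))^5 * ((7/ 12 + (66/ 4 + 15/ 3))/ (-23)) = 6946816000000/ 25619217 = 271156.45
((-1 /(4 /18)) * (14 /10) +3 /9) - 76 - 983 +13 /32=-1064.56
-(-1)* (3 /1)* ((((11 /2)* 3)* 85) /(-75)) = -56.10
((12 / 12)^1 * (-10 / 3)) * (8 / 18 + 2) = -220 / 27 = -8.15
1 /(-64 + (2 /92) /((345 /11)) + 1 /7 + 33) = -111090 /3427843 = -0.03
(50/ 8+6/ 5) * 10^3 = 7450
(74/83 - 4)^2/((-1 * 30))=-11094/34445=-0.32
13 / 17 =0.76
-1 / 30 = -0.03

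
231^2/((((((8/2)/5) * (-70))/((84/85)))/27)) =-4322241/170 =-25424.95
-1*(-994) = 994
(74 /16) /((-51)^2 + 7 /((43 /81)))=0.00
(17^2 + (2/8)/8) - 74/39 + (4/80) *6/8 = 1791949/6240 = 287.17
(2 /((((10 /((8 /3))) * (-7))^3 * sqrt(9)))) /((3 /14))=-256 /1488375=-0.00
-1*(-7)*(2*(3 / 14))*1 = 3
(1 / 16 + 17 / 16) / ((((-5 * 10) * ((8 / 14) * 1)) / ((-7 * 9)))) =3969 / 1600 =2.48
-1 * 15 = -15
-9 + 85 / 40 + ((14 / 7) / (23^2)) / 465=-13529159 / 1967880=-6.87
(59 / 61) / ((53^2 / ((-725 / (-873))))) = 42775 / 149587677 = 0.00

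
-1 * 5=-5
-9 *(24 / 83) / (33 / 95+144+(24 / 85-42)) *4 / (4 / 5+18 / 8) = -9302400 / 279725687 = -0.03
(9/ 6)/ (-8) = -3/ 16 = -0.19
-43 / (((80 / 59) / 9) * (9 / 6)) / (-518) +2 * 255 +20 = 530.37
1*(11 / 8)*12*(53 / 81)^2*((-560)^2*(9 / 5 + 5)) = 32945749760 / 2187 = 15064357.46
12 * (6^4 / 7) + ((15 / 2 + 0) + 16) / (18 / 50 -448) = 348076639 / 156674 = 2221.66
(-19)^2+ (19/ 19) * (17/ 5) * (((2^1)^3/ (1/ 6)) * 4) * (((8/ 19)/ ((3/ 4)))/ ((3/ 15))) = 41675/ 19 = 2193.42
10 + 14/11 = 124/11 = 11.27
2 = 2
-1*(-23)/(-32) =-23/32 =-0.72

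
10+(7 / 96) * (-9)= 299 / 32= 9.34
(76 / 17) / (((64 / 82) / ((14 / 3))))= 5453 / 204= 26.73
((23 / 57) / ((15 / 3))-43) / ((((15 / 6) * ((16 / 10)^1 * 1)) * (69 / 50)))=-30580 / 3933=-7.78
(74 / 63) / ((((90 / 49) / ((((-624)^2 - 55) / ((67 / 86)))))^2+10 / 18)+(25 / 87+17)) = 103144580436128019551 / 1566826737017652867719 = 0.07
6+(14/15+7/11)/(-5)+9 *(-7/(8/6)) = -137161/3300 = -41.56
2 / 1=2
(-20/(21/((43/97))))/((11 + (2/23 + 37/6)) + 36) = -39560/4989971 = -0.01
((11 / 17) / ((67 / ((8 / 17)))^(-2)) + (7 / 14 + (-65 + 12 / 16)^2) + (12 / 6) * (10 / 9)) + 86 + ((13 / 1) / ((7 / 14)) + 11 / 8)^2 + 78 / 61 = 18083.75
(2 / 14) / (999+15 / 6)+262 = 3673504 / 14021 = 262.00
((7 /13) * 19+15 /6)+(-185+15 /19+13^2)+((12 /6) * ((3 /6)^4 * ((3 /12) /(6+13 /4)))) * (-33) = -189451 /73112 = -2.59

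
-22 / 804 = -11 / 402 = -0.03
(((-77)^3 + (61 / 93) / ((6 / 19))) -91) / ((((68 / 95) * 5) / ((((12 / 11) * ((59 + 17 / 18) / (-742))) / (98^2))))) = 5223552971533 / 4461522756768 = 1.17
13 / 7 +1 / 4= 59 / 28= 2.11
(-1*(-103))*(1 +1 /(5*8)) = 4223 /40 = 105.58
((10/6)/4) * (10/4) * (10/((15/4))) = 25/9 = 2.78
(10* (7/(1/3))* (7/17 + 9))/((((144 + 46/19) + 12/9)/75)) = 71820000/71587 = 1003.25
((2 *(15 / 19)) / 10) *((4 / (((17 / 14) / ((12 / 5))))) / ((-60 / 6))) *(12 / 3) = -0.50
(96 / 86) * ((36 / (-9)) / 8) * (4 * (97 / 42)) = -1552 / 301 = -5.16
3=3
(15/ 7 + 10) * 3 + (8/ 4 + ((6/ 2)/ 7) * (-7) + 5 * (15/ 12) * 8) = 598/ 7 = 85.43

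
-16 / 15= -1.07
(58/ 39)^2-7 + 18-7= 9448/ 1521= 6.21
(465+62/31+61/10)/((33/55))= 1577/2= 788.50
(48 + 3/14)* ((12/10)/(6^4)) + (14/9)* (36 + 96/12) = 69037/1008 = 68.49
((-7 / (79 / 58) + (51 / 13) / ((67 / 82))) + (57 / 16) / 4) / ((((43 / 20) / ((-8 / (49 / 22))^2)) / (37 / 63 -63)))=-92651496724160 / 447554997981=-207.02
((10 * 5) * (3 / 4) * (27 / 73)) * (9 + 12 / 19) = 370575 / 2774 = 133.59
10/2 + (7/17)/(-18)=4.98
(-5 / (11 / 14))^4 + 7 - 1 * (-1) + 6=24214974 / 14641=1653.92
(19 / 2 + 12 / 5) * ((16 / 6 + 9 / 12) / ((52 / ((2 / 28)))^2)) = 697 / 9085440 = 0.00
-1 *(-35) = 35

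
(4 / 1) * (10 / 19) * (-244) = -9760 / 19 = -513.68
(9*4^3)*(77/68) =11088/17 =652.24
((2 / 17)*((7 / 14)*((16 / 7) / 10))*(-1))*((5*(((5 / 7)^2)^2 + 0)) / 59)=-0.00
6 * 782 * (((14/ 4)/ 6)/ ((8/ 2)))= 2737/ 4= 684.25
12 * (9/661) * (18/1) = 1944/661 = 2.94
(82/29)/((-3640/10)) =-0.01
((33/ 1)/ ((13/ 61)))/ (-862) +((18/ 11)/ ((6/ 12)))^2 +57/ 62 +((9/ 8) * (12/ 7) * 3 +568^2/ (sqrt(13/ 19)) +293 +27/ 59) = 5393619763867/ 17359920578 +322624 * sqrt(247)/ 13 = 390344.09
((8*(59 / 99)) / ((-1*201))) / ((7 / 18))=-944 / 15477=-0.06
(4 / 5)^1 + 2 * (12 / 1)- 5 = 99 / 5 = 19.80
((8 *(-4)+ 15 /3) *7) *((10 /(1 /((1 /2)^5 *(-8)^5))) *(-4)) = -7741440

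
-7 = -7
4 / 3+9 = 10.33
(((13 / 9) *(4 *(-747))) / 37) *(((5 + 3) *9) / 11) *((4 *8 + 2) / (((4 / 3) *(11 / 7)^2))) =-388284624 / 49247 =-7884.43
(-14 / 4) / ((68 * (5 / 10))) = -7 / 68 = -0.10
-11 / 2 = -5.50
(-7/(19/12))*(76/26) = -168/13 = -12.92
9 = 9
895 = 895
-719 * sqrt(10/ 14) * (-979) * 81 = 48187298.93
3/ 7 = 0.43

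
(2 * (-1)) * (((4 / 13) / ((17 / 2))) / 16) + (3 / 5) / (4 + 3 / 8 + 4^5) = -35831 / 9090835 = -0.00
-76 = -76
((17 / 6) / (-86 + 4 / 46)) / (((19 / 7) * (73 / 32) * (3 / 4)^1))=-21896 / 3083301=-0.01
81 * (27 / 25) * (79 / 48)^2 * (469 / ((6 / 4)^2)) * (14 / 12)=184402827 / 3200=57625.88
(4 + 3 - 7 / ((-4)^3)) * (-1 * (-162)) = 36855 / 32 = 1151.72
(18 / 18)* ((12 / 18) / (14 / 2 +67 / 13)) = 13 / 237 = 0.05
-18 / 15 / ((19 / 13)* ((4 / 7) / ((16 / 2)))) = -1092 / 95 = -11.49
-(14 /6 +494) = -1489 /3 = -496.33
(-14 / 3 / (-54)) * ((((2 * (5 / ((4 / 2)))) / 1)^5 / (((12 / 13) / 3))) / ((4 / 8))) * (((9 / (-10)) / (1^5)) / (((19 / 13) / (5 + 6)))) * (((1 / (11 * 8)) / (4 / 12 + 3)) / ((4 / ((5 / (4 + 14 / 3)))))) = -56875 / 9728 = -5.85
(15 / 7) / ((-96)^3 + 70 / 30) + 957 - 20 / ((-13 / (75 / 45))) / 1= 695297146406 / 724596873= 959.56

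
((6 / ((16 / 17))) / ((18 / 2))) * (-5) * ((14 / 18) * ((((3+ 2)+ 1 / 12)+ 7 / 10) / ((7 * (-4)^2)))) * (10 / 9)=-29495 / 186624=-0.16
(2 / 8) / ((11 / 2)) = 1 / 22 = 0.05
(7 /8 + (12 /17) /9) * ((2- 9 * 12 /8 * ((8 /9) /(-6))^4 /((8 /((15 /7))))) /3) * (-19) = -339150817 /28107324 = -12.07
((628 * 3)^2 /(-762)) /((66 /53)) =-5225588 /1397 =-3740.58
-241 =-241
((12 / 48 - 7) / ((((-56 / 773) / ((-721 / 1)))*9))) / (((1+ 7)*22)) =-238857 / 5632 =-42.41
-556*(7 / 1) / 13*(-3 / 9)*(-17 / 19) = -66164 / 741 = -89.29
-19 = -19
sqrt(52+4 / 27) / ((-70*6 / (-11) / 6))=44*sqrt(66) / 315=1.13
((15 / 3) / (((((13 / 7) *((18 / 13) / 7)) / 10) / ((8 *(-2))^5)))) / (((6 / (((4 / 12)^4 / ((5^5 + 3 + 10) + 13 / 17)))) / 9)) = -10918297600 / 12966237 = -842.06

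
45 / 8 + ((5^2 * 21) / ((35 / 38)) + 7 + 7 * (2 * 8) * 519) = 469685 / 8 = 58710.62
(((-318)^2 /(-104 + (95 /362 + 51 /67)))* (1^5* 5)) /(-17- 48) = 2452661496 /32468657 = 75.54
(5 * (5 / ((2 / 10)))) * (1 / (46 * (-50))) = -0.05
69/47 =1.47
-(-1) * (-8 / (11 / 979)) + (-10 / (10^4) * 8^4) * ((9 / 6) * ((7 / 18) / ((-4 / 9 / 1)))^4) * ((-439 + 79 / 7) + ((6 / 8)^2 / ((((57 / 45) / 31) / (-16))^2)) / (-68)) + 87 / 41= 1358388594971 / 251617000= 5398.64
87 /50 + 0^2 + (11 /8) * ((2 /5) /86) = 15019 /8600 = 1.75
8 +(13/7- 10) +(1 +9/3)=27/7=3.86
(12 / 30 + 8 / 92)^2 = 3136 / 13225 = 0.24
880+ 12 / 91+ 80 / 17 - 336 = 849052 / 1547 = 548.84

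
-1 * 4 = -4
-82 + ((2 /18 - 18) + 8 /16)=-1789 /18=-99.39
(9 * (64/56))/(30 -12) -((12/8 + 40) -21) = -279/14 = -19.93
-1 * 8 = -8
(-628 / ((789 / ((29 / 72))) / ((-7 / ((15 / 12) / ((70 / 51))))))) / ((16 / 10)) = 1115485 / 724302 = 1.54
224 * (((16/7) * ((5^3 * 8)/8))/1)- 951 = 63049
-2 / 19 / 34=-0.00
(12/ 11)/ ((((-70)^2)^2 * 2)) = 3/ 132055000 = 0.00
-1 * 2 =-2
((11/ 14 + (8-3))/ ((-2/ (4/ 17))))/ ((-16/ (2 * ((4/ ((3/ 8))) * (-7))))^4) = -87808/ 17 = -5165.18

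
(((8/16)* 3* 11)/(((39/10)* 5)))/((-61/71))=-781/793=-0.98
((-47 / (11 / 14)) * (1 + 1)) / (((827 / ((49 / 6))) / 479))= -15443918 / 27291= -565.90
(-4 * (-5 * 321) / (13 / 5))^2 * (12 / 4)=3091230000 / 169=18291301.78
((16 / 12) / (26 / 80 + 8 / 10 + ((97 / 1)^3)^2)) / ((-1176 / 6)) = -8 / 979575077797827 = -0.00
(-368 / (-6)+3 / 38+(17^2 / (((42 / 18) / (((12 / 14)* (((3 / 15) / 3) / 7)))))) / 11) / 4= 132271541 / 8602440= 15.38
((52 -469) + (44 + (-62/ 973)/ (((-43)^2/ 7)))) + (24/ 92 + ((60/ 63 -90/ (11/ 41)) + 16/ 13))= -12532745017129/ 17751492759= -706.01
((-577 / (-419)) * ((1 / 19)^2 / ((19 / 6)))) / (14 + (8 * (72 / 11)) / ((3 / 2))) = 19041 / 773084749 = 0.00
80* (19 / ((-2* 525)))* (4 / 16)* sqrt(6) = -38* sqrt(6) / 105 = -0.89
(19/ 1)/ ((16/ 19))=361/ 16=22.56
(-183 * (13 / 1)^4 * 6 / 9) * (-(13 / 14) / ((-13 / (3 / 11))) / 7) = -5226663 / 539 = -9696.96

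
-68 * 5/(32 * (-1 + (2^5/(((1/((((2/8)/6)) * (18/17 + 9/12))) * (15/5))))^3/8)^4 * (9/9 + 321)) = -6737534533613522003477760/156090000767354578136741921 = -0.04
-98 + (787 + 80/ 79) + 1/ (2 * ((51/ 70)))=2782826/ 4029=690.70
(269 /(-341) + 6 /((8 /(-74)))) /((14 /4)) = -38389 /2387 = -16.08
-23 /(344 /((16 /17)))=-46 /731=-0.06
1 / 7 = 0.14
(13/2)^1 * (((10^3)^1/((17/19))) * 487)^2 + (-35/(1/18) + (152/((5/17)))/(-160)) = 55651705831699653/28900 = 1925664561650.51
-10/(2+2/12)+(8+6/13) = 50/13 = 3.85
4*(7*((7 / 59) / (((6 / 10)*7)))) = 140 / 177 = 0.79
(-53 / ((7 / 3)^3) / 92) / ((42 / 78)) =-18603 / 220892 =-0.08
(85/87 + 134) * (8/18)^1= 46972/783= 59.99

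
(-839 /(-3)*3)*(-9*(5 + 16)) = -158571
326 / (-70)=-163 / 35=-4.66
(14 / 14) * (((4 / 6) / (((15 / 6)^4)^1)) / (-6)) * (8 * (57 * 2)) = -4864 / 1875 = -2.59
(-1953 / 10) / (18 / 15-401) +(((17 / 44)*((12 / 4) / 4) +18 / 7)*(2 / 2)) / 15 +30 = 75555853 / 2462768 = 30.68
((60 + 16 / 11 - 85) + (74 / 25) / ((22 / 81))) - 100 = -30978 / 275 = -112.65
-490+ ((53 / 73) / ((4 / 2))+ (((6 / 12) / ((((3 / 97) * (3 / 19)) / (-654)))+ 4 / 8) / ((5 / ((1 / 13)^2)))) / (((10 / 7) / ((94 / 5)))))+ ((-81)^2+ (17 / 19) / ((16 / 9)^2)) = 113161177602151 / 22502688000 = 5028.78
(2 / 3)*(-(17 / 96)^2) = -289 / 13824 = -0.02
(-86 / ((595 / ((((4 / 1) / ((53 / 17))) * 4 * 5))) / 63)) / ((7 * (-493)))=12384 / 182903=0.07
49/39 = 1.26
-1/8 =-0.12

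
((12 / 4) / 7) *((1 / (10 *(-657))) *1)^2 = 1 / 100718100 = 0.00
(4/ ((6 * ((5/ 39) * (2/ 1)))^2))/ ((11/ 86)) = 7267/ 550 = 13.21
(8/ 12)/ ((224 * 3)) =1/ 1008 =0.00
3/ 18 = 1/ 6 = 0.17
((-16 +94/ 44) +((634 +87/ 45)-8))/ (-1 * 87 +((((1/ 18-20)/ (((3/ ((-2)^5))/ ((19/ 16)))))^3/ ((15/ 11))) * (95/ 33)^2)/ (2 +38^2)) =25953964453683/ 2860443885353015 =0.01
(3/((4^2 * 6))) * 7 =7/32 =0.22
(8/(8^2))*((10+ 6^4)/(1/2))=653/2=326.50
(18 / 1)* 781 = 14058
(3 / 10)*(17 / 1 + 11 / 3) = 31 / 5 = 6.20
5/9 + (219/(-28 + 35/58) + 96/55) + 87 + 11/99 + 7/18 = 128691887/1573110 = 81.81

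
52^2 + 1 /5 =13521 /5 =2704.20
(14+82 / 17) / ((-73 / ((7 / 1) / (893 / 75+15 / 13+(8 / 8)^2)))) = -2184000 / 17012869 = -0.13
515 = 515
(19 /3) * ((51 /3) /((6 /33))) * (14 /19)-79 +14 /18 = 3223 /9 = 358.11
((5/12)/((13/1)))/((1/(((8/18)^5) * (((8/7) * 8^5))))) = 335544320/16120377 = 20.81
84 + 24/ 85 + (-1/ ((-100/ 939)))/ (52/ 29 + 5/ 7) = 76170009/ 865300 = 88.03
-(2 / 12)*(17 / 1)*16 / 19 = -136 / 57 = -2.39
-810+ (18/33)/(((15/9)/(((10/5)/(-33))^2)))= -5390542/6655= -810.00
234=234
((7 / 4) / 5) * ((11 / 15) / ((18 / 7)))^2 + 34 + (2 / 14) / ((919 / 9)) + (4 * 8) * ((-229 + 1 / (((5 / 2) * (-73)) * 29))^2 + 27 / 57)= 1340296185545925021421429 / 798668199245574000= 1678163.96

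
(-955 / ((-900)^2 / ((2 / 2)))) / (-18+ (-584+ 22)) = 191 / 93960000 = 0.00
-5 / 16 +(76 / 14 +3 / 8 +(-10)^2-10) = 10695 / 112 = 95.49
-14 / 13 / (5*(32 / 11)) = -77 / 1040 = -0.07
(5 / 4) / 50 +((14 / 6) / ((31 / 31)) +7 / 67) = 19801 / 8040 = 2.46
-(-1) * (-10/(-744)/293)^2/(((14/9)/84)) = 75/660007112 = 0.00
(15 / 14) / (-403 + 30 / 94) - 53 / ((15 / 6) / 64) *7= -12582613957 / 1324820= -9497.60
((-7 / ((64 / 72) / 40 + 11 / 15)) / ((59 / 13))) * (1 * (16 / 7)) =-4.67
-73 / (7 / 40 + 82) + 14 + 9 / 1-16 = 20089 / 3287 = 6.11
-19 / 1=-19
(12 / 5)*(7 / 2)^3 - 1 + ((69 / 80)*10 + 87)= 7901 / 40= 197.52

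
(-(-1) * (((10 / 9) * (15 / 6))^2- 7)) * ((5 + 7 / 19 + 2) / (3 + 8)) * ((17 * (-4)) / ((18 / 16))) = -4417280 / 152361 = -28.99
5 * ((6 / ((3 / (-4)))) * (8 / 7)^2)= -2560 / 49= -52.24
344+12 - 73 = 283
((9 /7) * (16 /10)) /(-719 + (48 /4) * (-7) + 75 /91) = -468 /182495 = -0.00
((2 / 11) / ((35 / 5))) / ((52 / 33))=3 / 182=0.02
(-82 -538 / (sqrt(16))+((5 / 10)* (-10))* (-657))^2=37662769 / 4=9415692.25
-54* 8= -432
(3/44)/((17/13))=39/748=0.05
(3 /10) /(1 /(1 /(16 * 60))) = 1 /3200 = 0.00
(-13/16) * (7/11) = -91/176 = -0.52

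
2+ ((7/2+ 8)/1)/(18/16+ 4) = 174/41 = 4.24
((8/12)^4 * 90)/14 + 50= 3230/63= 51.27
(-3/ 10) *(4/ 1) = -6/ 5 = -1.20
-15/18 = -5/6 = -0.83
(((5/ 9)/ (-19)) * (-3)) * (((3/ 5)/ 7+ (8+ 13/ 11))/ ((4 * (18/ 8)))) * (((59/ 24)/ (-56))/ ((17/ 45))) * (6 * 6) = -65785/ 174097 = -0.38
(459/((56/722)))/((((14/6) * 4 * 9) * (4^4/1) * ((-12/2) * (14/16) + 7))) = 55233/351232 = 0.16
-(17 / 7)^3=-4913 / 343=-14.32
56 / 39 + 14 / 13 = 2.51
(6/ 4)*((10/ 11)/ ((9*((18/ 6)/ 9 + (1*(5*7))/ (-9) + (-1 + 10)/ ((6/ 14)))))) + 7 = 12104/ 1727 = 7.01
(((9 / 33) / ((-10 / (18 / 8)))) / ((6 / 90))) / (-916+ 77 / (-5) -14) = 405 / 415976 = 0.00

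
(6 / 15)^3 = 8 / 125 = 0.06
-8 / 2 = -4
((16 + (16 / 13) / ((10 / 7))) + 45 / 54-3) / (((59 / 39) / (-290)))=-166199 / 59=-2816.93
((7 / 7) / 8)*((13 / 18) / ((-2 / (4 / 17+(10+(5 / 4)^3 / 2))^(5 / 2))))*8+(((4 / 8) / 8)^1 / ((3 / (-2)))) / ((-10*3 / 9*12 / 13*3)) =13 / 2880 - 7737776917*sqrt(829498) / 46364884992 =-151.99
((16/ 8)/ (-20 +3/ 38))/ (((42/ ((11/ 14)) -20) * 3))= -209/ 208932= -0.00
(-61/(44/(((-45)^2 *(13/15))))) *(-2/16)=107055/352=304.13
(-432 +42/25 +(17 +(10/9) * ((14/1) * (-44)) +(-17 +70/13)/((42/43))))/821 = -45440429/33619950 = -1.35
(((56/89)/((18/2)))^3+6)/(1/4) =12334840088/513922401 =24.00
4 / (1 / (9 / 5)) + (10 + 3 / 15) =87 / 5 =17.40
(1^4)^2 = 1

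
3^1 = 3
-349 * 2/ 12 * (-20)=3490/ 3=1163.33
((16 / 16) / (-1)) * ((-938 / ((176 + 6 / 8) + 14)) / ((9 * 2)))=268 / 981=0.27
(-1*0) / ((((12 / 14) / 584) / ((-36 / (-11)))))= 0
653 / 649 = 1.01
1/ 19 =0.05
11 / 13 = 0.85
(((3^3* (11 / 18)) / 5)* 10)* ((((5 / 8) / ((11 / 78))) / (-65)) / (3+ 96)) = -1 / 44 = -0.02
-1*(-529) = 529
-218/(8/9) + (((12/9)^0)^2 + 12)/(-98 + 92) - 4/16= -743/3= -247.67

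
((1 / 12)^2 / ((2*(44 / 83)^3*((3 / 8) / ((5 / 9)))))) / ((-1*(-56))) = 0.00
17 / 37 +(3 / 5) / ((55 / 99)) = 1424 / 925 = 1.54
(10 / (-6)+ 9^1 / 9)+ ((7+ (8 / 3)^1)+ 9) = 18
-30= -30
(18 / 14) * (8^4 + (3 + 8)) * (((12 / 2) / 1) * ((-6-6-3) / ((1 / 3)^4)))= -269460270 / 7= -38494324.29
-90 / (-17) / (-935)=-18 / 3179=-0.01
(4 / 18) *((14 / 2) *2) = 28 / 9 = 3.11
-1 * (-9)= 9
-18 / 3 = -6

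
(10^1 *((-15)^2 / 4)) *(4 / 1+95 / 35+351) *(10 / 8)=1760625 / 7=251517.86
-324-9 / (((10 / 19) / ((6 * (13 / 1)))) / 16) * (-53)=5653692 / 5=1130738.40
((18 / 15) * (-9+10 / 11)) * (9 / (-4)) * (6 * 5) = 7209 / 11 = 655.36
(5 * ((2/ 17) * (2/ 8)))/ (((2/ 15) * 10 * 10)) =3/ 272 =0.01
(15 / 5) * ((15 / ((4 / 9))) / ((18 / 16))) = 90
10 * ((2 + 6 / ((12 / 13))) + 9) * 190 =33250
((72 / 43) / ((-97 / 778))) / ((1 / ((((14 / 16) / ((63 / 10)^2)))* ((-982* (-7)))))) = -76399600 / 37539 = -2035.21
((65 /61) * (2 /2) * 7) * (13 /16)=5915 /976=6.06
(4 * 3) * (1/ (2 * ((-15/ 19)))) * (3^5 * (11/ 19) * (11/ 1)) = -58806/ 5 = -11761.20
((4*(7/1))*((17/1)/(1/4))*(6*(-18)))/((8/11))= -282744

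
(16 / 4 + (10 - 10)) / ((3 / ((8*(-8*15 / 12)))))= -320 / 3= -106.67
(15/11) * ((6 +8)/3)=70/11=6.36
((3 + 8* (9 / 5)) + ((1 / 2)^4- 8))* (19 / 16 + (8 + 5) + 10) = 292959 / 1280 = 228.87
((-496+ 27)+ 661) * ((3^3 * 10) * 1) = 51840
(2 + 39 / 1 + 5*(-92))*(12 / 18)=-838 / 3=-279.33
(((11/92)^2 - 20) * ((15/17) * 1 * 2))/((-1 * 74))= 2537385/5323856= 0.48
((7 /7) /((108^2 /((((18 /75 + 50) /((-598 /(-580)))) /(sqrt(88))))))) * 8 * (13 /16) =4553 * sqrt(22) /7377480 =0.00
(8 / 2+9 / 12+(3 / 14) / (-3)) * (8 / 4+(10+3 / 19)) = 4323 / 76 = 56.88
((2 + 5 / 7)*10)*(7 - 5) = 380 / 7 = 54.29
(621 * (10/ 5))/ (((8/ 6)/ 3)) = 5589/ 2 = 2794.50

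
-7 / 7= -1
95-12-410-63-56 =-446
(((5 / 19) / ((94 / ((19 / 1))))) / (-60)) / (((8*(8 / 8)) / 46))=-23 / 4512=-0.01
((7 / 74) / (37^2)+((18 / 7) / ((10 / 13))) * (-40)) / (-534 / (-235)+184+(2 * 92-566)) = 22283256245 / 32617695432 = 0.68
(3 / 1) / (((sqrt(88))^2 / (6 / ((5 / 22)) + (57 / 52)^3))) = 58458663 / 61867520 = 0.94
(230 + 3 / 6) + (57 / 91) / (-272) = 5705279 / 24752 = 230.50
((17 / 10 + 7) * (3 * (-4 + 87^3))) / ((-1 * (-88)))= 171868239 / 880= 195304.82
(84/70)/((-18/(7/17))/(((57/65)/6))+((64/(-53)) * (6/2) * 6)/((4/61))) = -7049/3704070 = -0.00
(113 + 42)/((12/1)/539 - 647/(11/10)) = -83545/317018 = -0.26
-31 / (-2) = 31 / 2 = 15.50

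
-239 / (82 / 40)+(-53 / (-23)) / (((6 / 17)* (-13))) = -8612261 / 73554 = -117.09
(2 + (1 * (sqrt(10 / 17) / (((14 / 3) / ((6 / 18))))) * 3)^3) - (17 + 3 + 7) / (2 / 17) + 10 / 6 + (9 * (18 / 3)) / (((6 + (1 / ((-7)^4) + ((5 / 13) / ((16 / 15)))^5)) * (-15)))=-38140952140493953069 / 168442786869223530 + 135 * sqrt(170) / 396508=-226.43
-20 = -20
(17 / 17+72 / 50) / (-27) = -61 / 675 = -0.09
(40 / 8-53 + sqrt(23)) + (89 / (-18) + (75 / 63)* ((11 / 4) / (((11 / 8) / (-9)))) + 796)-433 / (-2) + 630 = sqrt(23) + 98792 / 63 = 1572.92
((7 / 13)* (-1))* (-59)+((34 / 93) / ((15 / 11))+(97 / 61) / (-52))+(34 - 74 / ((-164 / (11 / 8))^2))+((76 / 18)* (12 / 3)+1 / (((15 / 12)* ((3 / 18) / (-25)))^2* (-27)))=-142956384453317 / 317368496640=-450.44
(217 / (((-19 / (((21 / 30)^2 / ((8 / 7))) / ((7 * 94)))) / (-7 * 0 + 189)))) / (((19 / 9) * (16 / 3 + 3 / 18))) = -0.12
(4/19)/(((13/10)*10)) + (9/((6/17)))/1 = 12605/494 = 25.52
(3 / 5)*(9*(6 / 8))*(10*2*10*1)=810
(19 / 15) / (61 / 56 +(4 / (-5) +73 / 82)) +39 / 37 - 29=-40390094 / 1503051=-26.87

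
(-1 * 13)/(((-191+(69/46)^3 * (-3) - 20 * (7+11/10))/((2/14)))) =104/20335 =0.01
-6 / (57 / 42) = -84 / 19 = -4.42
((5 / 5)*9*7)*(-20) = -1260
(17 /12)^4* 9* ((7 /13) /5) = 584647 /149760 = 3.90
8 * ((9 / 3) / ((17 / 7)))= 168 / 17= 9.88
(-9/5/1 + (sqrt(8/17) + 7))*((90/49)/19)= 0.57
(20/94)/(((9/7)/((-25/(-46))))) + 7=68978/9729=7.09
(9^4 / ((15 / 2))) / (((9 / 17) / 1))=8262 / 5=1652.40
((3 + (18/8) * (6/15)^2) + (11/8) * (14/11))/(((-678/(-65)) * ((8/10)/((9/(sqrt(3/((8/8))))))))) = 6643 * sqrt(3)/3616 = 3.18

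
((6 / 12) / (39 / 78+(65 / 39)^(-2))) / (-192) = -25 / 8256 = -0.00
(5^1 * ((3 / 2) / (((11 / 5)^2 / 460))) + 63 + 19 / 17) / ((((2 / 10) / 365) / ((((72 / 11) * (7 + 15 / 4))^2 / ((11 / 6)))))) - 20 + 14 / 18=3829115909.02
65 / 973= 0.07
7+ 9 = 16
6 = 6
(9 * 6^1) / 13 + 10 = 184 / 13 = 14.15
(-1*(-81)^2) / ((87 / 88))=-192456 / 29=-6636.41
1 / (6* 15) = 1 / 90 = 0.01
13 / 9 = 1.44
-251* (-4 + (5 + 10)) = -2761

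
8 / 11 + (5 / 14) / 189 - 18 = -502685 / 29106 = -17.27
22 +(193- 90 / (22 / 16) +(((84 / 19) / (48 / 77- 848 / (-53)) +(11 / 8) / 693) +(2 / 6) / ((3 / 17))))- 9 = 601267501 / 4213440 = 142.70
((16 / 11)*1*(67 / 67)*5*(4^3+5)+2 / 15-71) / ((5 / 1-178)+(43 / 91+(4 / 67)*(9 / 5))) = -433539379 / 173455392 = -2.50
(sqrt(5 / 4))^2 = 5 / 4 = 1.25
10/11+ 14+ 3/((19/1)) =3149/209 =15.07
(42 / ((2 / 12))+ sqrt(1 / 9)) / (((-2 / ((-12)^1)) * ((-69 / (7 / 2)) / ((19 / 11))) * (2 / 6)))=-100681 / 253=-397.95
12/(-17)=-12/17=-0.71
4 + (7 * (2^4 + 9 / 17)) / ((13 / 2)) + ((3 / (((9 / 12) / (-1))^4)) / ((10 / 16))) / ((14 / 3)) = 1743974 / 69615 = 25.05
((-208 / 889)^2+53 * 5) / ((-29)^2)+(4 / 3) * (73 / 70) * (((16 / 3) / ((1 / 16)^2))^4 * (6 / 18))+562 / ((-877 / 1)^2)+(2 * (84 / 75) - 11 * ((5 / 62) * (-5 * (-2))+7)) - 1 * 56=465184258662372310844362624044871 / 288820446665063885775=1610634787231.09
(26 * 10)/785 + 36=5704/157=36.33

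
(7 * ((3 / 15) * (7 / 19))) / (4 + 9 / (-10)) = 98 / 589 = 0.17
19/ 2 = 9.50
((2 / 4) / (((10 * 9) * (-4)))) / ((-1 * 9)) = 1 / 6480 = 0.00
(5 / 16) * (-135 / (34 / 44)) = -7425 / 136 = -54.60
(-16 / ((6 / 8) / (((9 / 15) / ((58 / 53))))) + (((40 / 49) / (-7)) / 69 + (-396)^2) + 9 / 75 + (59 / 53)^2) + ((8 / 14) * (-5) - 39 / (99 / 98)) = 27704560906972402 / 176727602975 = 156764.20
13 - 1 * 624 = -611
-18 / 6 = -3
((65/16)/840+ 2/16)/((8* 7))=349/150528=0.00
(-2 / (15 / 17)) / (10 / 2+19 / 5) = -17 / 66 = -0.26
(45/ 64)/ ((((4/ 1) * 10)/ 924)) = 2079/ 128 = 16.24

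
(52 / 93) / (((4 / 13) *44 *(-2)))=-169 / 8184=-0.02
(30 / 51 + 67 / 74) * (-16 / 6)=-7516 / 1887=-3.98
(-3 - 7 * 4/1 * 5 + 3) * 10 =-1400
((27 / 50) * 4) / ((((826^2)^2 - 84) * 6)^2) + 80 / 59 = 1.36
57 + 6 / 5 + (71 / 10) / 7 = 829 / 14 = 59.21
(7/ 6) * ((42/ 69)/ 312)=49/ 21528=0.00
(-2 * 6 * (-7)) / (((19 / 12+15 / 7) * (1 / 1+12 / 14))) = 49392 / 4069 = 12.14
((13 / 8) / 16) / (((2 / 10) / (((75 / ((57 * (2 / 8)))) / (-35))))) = -325 / 4256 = -0.08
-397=-397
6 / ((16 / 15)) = 5.62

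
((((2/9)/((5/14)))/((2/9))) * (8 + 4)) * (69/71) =11592/355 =32.65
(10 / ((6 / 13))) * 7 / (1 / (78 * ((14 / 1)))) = 165620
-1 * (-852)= 852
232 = 232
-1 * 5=-5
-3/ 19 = -0.16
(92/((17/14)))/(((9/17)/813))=349048/3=116349.33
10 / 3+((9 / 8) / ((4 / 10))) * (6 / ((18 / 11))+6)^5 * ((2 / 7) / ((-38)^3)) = 173999135 / 82966464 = 2.10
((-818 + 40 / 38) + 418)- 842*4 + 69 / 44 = -3147857 / 836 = -3765.38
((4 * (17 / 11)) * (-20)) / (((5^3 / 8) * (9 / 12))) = -8704 / 825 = -10.55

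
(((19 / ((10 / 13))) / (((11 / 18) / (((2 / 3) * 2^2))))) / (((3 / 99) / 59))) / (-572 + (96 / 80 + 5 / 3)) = -3147768 / 8537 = -368.72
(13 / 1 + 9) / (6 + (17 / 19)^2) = 7942 / 2455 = 3.24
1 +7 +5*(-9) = -37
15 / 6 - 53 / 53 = 3 / 2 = 1.50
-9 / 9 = -1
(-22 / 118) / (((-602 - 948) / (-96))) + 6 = 273822 / 45725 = 5.99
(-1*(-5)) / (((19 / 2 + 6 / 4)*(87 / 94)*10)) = 47 / 957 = 0.05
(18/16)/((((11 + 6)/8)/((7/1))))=63/17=3.71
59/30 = 1.97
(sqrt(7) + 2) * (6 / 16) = 3 / 4 + 3 * sqrt(7) / 8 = 1.74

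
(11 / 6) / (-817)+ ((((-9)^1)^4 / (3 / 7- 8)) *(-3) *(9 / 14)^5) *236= 168073462882271 / 2495176824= 67359.34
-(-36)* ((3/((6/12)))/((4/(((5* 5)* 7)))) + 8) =9738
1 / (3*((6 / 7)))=7 / 18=0.39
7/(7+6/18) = 21/22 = 0.95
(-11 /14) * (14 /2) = -11 /2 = -5.50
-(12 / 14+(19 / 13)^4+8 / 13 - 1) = -1006718 / 199927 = -5.04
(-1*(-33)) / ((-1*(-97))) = 33 / 97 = 0.34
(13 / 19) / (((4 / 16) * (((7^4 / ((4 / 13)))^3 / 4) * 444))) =256 / 4933325425467621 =0.00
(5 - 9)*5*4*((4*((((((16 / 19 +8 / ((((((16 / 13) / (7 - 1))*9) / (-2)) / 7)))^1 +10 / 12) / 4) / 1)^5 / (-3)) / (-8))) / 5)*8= 13755026878408203125 / 924198999552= 14883187.37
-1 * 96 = -96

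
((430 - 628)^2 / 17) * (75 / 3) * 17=980100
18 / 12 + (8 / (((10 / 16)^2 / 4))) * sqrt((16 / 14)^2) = 33293 / 350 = 95.12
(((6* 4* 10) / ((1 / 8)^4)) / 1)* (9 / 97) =8847360 / 97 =91209.90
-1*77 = -77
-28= -28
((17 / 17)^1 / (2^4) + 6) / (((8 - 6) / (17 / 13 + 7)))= 2619 / 104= 25.18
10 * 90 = 900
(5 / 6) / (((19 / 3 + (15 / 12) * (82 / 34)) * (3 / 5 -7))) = -425 / 30512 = -0.01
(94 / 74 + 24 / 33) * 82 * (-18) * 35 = -103193.07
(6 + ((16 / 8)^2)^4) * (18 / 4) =1179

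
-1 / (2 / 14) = -7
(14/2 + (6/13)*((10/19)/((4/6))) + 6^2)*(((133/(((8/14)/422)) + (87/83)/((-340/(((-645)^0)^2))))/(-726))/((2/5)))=-29688561532753/2024186736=-14666.91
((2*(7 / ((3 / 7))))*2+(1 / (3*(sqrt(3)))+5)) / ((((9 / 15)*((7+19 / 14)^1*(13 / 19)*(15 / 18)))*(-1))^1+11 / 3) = 87.32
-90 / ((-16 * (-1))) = -45 / 8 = -5.62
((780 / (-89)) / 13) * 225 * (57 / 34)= -384750 / 1513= -254.30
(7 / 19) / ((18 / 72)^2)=112 / 19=5.89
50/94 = 25/47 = 0.53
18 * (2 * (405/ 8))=3645/ 2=1822.50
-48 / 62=-24 / 31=-0.77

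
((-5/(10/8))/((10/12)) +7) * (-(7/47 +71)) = -156.53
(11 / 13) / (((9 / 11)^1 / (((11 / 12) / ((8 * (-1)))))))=-1331 / 11232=-0.12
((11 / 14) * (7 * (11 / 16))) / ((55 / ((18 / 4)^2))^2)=6561 / 12800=0.51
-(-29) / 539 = 29 / 539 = 0.05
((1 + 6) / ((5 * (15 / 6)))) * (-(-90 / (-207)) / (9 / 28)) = -784 / 1035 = -0.76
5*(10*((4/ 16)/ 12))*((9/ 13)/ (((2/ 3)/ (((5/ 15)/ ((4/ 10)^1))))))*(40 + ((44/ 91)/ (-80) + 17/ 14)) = 5624925/ 151424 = 37.15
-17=-17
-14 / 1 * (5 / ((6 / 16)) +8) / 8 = -112 / 3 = -37.33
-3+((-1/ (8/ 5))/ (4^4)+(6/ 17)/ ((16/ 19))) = -89941/ 34816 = -2.58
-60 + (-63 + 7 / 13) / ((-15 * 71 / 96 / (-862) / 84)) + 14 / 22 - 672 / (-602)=-407739.61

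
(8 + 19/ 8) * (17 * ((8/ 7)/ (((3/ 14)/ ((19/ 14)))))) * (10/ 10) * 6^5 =69488928/ 7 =9926989.71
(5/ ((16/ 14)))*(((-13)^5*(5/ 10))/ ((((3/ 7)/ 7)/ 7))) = -92861926.35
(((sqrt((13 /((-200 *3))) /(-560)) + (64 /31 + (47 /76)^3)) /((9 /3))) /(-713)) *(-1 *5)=sqrt(2730) /3593520 + 52188295 /9702686528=0.01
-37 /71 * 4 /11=-148 /781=-0.19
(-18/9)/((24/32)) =-8/3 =-2.67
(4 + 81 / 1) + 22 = 107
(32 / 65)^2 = 1024 / 4225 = 0.24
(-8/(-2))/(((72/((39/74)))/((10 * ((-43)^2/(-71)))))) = -7.62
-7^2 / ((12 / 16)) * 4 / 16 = -49 / 3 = -16.33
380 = 380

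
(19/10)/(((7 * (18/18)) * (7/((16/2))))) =76/245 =0.31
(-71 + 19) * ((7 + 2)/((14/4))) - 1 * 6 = -978/7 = -139.71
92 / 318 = 0.29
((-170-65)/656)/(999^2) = -235/654688656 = -0.00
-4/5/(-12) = 1/15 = 0.07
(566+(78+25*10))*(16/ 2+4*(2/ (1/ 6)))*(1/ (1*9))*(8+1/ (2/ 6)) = 183568/ 3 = 61189.33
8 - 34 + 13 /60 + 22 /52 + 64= 30139 /780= 38.64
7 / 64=0.11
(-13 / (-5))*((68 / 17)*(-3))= -156 / 5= -31.20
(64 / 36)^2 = 256 / 81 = 3.16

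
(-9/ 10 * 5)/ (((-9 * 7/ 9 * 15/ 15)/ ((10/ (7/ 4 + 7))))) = 36/ 49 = 0.73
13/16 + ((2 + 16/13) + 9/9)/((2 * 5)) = 257/208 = 1.24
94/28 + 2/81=3835/1134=3.38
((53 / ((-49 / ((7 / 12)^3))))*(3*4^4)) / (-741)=1484 / 6669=0.22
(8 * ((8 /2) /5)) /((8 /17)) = 68 /5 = 13.60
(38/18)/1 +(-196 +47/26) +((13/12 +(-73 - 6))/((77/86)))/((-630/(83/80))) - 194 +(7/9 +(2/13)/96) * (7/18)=-6367231463/16511040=-385.63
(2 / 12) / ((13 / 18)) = 3 / 13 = 0.23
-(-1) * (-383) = -383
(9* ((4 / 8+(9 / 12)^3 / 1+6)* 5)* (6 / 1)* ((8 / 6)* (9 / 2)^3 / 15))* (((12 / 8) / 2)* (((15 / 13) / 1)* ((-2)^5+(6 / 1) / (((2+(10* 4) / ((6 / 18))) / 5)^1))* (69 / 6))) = -149409814815 / 31232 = -4783869.58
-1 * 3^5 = -243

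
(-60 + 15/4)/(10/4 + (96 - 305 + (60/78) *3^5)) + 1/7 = 21493/7126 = 3.02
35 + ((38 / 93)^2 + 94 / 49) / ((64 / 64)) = 15716797 / 423801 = 37.09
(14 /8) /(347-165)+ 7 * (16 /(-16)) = -727 /104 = -6.99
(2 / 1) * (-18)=-36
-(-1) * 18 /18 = 1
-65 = -65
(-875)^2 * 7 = 5359375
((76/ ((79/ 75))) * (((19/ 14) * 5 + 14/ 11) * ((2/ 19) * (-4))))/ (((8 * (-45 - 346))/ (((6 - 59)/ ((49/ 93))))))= -7.87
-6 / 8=-3 / 4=-0.75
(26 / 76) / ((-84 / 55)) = -715 / 3192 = -0.22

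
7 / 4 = 1.75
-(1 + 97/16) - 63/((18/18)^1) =-1121/16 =-70.06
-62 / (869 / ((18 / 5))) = -1116 / 4345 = -0.26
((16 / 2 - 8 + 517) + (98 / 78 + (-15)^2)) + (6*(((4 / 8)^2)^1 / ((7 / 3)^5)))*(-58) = 486360010 / 655473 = 742.00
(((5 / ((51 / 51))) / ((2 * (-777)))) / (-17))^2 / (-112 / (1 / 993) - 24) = -5 / 15527117787552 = -0.00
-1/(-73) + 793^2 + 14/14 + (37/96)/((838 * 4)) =14772199966093/23490816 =628850.01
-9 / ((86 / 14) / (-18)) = 1134 / 43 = 26.37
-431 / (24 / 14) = -3017 / 12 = -251.42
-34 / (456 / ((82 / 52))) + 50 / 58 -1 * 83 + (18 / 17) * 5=-224919973 / 2922504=-76.96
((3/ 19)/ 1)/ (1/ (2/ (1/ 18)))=108/ 19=5.68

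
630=630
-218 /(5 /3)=-654 /5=-130.80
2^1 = 2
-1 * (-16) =16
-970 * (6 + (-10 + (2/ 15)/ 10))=58006/ 15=3867.07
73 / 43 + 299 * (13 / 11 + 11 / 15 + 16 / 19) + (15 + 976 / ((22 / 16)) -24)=1526.94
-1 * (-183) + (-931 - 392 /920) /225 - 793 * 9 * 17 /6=-1037206603 /51750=-20042.64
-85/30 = -17/6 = -2.83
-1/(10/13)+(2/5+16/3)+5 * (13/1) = 2083/30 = 69.43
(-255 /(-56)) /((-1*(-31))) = 255 /1736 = 0.15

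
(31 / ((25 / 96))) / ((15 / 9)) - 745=-84197 / 125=-673.58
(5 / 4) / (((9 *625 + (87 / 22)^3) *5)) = 2662 / 60553503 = 0.00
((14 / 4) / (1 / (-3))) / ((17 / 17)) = -21 / 2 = -10.50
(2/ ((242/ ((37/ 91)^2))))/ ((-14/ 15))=-20535/ 14028014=-0.00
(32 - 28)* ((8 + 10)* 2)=144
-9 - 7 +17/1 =1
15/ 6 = 5/ 2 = 2.50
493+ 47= 540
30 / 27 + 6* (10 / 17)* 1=710 / 153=4.64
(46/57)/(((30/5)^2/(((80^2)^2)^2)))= 19293798400000000/513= 37609743469785.58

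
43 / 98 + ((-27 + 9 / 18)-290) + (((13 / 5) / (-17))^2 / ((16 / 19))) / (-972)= -1740169035739 / 5505796800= -316.06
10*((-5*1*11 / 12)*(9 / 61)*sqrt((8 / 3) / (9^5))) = -275*sqrt(6) / 14823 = -0.05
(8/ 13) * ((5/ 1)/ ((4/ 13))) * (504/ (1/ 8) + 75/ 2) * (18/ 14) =52322.14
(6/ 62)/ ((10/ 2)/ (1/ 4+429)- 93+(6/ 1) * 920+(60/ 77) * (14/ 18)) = 169983/ 9533561657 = 0.00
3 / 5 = 0.60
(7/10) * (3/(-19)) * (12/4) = -63/190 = -0.33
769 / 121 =6.36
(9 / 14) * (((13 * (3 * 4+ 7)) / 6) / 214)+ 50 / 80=2243 / 2996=0.75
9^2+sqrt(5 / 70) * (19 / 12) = 19 * sqrt(14) / 168+81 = 81.42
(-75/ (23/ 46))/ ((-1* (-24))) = -25/ 4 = -6.25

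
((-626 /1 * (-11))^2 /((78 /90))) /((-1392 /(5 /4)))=-296356225 /6032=-49130.67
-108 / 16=-27 / 4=-6.75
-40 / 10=-4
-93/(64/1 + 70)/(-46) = 93/6164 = 0.02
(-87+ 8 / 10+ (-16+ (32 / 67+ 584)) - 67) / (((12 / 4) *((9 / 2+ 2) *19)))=14644 / 13065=1.12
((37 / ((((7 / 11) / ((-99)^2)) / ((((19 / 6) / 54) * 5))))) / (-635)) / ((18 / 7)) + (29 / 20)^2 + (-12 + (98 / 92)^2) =-26868443023 / 241858800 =-111.09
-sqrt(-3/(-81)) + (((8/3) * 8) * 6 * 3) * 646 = 248064- sqrt(3)/9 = 248063.81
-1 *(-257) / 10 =257 / 10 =25.70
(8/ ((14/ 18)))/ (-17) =-72/ 119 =-0.61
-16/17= -0.94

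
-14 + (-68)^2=4610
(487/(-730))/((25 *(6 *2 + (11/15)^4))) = -197235/90832586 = -0.00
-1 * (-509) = 509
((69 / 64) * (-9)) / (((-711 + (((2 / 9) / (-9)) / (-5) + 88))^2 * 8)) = -101859525 / 32594867184128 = -0.00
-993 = -993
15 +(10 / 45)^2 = 15.05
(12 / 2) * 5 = 30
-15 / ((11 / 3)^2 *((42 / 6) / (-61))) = 8235 / 847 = 9.72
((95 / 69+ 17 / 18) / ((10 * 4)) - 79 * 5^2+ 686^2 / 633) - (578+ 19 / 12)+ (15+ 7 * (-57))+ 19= -7603598609 / 3494160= -2176.09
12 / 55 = 0.22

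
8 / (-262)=-4 / 131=-0.03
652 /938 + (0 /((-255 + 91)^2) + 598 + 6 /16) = 2247711 /3752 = 599.07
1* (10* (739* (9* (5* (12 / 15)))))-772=265268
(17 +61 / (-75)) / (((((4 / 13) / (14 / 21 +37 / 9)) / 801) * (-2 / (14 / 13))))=-16260923 / 150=-108406.15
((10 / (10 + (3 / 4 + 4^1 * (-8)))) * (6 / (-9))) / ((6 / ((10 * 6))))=160 / 51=3.14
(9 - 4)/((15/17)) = 17/3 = 5.67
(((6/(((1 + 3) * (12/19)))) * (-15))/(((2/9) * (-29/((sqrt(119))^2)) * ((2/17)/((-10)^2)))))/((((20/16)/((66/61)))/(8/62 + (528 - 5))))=13884738765975/54839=253190954.72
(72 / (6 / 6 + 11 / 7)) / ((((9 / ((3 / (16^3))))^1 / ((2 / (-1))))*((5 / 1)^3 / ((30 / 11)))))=-7 / 70400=-0.00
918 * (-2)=-1836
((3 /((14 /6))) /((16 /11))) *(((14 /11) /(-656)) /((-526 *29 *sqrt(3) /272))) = 51 *sqrt(3) /5003312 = 0.00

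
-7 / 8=-0.88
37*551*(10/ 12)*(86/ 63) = 4383205/ 189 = 23191.56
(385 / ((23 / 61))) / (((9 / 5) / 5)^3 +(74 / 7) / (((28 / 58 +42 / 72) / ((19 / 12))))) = 952977265625 / 14696700149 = 64.84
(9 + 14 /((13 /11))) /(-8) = -271 /104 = -2.61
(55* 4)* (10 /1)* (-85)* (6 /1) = -1122000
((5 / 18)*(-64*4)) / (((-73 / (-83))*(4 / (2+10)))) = -53120 / 219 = -242.56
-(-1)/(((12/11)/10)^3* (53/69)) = 3826625/3816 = 1002.78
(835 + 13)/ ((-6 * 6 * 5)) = -212/ 45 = -4.71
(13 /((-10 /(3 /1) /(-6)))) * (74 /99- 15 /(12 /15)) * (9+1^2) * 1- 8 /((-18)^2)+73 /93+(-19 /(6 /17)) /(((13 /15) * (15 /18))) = -3078238835 /718146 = -4286.37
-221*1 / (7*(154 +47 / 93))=-20553 / 100583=-0.20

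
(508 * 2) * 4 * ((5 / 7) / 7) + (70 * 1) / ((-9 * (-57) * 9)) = 93820870 / 226233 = 414.71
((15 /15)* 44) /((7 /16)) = 704 /7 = 100.57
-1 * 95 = -95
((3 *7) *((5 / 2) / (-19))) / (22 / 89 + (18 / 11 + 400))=-34265 / 4983624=-0.01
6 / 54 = 1 / 9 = 0.11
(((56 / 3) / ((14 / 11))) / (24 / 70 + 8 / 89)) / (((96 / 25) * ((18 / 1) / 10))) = 4283125 / 873504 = 4.90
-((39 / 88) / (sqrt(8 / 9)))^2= -13689 / 61952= -0.22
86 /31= 2.77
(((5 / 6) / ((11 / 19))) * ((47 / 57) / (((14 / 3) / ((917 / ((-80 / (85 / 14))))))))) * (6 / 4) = -26.55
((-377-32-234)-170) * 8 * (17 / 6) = -18428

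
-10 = -10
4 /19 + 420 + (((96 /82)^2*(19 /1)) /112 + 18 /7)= 94574614 /223573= 423.01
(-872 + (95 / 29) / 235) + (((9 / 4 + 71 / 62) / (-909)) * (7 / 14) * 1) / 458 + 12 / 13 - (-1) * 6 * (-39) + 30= -1966772649565795 / 1829448760464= -1075.06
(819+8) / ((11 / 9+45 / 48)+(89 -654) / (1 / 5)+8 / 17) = -2024496 / 6909161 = -0.29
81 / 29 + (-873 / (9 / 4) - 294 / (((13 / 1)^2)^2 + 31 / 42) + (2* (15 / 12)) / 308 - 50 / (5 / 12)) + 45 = -9862063841335 / 21429529352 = -460.21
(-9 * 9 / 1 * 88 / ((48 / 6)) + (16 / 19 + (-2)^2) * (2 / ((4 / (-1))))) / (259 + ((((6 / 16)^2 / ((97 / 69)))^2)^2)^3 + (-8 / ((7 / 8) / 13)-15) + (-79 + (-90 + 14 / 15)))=5840090552264950108809417053626587799733013577728000 / 280583196163597882917274566139043094048453364179493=20.81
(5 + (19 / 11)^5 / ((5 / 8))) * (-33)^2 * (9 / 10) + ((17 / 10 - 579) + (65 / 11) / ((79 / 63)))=74755121299 / 2628725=28437.79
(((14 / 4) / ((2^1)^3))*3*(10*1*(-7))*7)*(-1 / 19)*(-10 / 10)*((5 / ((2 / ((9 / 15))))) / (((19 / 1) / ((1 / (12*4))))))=-5145 / 92416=-0.06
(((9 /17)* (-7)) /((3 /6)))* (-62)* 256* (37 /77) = 10570752 /187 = 56528.09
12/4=3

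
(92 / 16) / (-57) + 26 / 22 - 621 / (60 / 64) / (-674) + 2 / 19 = 9166123 / 4225980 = 2.17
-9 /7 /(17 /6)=-54 /119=-0.45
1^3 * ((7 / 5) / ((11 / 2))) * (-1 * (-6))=1.53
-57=-57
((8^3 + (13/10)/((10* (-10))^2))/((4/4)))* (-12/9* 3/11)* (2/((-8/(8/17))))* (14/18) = 119466697/7012500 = 17.04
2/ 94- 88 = -4135/ 47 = -87.98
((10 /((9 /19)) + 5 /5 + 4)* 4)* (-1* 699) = -219020 /3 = -73006.67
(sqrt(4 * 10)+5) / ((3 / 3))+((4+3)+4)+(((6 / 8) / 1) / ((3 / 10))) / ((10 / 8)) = 2 * sqrt(10)+18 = 24.32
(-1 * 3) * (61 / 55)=-183 / 55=-3.33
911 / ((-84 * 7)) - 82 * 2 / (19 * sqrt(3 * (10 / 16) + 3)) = -328 * sqrt(78) / 741 - 911 / 588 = -5.46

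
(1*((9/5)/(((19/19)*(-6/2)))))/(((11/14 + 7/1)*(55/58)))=-2436/29975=-0.08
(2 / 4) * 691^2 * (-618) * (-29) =4278707241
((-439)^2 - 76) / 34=192645 / 34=5666.03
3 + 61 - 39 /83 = 5273 /83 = 63.53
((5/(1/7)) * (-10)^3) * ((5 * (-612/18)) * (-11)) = -65450000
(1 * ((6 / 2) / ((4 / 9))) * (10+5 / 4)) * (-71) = -86265 / 16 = -5391.56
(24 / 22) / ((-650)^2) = 3 / 1161875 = 0.00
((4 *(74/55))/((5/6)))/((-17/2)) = -3552/4675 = -0.76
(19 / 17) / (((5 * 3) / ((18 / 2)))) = 57 / 85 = 0.67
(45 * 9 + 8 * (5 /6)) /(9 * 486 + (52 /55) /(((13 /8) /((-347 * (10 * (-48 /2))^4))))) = -1045 /1700326467666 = -0.00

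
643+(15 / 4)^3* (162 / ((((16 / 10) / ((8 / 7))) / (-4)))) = -1330867 / 56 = -23765.48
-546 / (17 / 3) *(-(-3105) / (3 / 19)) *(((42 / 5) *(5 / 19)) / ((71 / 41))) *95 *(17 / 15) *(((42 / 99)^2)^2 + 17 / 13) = -348974716.87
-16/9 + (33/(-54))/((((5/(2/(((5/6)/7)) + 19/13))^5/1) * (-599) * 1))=-4842303893484247/4343838027343750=-1.11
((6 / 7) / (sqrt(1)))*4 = 24 / 7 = 3.43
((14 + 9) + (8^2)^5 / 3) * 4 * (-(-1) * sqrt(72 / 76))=4294967572 * sqrt(38) / 19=1393471486.48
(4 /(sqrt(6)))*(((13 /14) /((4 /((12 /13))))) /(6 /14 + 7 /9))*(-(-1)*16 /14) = 18*sqrt(6) /133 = 0.33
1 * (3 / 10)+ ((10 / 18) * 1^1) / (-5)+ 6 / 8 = 169 / 180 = 0.94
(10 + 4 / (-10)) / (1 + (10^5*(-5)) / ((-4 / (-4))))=-48 / 2499995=-0.00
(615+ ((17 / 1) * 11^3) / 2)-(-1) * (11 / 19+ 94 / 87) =39441107 / 3306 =11930.16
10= 10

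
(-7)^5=-16807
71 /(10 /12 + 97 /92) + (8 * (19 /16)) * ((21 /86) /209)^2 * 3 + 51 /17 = 719550739755 /17717546968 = 40.61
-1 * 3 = -3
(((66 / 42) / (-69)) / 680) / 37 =-11 / 12152280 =-0.00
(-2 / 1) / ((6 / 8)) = -8 / 3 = -2.67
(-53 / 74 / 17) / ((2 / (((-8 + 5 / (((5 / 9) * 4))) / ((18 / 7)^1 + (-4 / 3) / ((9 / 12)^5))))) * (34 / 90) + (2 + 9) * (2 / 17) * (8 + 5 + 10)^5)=-0.00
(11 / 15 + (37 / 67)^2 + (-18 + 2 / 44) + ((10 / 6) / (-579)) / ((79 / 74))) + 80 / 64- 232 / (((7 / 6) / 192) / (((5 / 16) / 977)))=-25840688408745491 / 926812323235260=-27.88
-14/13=-1.08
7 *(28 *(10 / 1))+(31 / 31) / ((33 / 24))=1960.73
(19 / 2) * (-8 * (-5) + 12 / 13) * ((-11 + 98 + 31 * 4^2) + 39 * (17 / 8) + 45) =14371049 / 52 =276366.33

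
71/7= 10.14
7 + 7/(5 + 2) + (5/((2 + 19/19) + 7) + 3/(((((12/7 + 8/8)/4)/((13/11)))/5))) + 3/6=7341/209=35.12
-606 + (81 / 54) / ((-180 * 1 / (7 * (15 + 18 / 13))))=-315617 / 520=-606.96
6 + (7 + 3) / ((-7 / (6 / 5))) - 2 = 16 / 7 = 2.29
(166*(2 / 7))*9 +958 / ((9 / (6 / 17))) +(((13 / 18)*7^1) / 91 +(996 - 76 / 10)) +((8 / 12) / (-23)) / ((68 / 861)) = 178898926 / 123165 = 1452.51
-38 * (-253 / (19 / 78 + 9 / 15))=3749460 / 329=11396.53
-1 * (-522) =522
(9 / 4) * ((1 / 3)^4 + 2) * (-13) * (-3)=2119 / 12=176.58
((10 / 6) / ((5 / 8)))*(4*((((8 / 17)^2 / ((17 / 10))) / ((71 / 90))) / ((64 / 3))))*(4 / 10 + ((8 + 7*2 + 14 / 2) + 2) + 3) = 990720 / 348823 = 2.84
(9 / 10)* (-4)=-3.60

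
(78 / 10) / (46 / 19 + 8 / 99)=5643 / 1810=3.12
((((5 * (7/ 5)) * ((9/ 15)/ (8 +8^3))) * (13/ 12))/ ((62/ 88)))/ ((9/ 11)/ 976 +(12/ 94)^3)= 1532635126/ 360195975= 4.26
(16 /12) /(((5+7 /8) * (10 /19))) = 304 /705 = 0.43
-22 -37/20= -477/20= -23.85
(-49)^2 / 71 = 2401 / 71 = 33.82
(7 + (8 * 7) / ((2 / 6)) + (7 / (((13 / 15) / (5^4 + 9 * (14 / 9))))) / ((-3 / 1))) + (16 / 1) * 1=-19882 / 13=-1529.38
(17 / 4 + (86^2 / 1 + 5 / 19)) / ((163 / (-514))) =-144546823 / 6194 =-23336.59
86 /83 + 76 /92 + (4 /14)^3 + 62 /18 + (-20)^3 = -47113253870 /5893083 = -7994.67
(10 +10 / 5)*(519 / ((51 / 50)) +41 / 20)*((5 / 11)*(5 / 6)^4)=1343.84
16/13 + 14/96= 859/624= 1.38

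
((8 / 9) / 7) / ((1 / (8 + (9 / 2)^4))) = 6689 / 126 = 53.09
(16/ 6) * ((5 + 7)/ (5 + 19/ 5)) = 40/ 11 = 3.64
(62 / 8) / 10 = 31 / 40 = 0.78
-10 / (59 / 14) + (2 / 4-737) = -87187 / 118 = -738.87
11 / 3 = 3.67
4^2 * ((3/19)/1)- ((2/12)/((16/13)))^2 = 439157/175104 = 2.51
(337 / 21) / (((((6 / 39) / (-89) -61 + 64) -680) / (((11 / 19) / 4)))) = -4288999 / 1250132436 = -0.00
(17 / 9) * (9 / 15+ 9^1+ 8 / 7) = 6392 / 315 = 20.29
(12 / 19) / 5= 12 / 95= 0.13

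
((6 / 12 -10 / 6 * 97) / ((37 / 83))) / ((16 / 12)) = -80261 / 296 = -271.15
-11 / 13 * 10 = -110 / 13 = -8.46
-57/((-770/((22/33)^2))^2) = -76/4002075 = -0.00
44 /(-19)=-44 /19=-2.32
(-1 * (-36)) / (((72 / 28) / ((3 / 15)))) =14 / 5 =2.80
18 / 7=2.57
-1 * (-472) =472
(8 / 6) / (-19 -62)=-4 / 243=-0.02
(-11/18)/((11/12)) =-2/3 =-0.67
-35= -35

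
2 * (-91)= -182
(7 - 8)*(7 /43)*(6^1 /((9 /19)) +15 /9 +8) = -469 /129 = -3.64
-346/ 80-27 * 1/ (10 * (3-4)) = -13/ 8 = -1.62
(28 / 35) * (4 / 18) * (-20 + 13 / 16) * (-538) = 82583 / 45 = 1835.18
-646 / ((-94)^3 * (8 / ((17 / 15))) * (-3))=-5491 / 149505120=-0.00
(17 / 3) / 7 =17 / 21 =0.81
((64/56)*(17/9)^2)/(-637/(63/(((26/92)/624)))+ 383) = 1701632/159828585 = 0.01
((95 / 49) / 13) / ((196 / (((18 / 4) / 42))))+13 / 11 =45449263 / 38454416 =1.18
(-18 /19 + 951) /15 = 6017 /95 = 63.34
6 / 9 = 2 / 3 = 0.67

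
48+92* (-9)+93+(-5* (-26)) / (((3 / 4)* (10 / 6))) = -583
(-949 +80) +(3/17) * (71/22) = -868.43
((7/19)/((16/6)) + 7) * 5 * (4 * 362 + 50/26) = 51748.90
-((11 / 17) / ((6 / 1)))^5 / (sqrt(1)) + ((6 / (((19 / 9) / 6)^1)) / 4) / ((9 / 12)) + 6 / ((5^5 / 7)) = 3735073713206411 / 655547976900000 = 5.70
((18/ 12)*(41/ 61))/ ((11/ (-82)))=-7.52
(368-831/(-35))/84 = 13711/2940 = 4.66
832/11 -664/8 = -81/11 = -7.36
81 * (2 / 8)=81 / 4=20.25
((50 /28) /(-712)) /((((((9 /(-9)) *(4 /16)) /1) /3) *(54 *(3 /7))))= 25 /19224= 0.00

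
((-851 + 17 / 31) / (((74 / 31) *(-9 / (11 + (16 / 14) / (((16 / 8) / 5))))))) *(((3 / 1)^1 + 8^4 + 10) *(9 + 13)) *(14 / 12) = 19264627382 / 333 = 57851733.88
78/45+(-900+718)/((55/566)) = -61750/33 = -1871.21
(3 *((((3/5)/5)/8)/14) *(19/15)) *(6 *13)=2223/7000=0.32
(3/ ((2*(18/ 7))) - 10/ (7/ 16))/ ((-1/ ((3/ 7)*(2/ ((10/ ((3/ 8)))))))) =0.72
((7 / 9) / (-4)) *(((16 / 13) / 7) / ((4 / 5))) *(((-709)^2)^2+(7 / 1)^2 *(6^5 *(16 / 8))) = -1263444749045 / 117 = -10798673068.76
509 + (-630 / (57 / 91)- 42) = -10237 / 19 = -538.79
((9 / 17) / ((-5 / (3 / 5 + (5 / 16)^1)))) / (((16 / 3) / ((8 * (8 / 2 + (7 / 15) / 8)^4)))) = -4106186822953 / 104448000000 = -39.31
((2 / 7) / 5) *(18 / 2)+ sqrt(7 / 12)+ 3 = sqrt(21) / 6+ 123 / 35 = 4.28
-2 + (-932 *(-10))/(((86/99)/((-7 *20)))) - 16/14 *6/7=-3164798678/2107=-1502040.19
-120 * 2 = -240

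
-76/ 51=-1.49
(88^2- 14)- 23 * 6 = 7592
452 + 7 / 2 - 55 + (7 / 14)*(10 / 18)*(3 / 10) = 4807 / 12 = 400.58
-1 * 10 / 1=-10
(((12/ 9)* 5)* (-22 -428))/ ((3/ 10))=-10000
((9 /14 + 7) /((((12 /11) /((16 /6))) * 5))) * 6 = 2354 /105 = 22.42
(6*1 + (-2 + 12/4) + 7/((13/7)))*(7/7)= 140/13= 10.77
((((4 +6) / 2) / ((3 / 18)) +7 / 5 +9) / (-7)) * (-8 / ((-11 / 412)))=-665792 / 385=-1729.33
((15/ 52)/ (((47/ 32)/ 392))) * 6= 282240/ 611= 461.93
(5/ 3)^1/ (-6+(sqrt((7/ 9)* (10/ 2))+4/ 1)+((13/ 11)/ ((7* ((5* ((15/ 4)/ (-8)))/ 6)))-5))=-413114625/ 1712515366-18528125* sqrt(35)/ 1712515366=-0.31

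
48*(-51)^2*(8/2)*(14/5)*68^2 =32328640512/5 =6465728102.40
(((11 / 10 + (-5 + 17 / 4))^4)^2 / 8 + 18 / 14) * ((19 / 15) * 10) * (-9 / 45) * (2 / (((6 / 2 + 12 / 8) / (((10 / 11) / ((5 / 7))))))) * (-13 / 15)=455280367340929 / 285120000000000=1.60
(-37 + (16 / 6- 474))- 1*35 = -1630 / 3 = -543.33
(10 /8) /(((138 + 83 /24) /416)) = 2496 /679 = 3.68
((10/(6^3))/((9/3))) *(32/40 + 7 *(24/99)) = 103/2673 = 0.04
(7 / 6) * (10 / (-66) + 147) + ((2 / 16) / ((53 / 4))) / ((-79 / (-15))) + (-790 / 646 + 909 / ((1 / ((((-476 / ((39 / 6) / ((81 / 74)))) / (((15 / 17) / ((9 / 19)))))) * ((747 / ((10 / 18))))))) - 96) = -169357955739632343389 / 3219999160950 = -52595652.13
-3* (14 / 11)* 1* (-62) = 2604 / 11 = 236.73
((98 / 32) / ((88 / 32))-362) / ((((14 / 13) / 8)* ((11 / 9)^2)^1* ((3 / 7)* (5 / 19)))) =-105897051 / 6655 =-15912.40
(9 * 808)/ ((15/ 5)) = 2424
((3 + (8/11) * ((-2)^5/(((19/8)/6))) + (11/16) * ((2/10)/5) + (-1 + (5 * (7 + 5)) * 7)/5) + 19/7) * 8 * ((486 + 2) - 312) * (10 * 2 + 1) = 431842872/475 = 909142.89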